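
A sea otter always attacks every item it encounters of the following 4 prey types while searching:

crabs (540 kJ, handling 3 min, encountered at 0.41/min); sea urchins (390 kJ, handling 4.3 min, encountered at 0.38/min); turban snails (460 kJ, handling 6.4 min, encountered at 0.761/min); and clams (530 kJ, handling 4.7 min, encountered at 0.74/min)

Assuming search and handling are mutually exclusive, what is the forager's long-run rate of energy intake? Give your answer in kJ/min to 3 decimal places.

91.044 kJ/min

R = (0.41×540 + 0.38×390 + 0.761×460 + 0.74×530) / (1 + 0.41×3 + 0.38×4.3 + 0.761×6.4 + 0.74×4.7) = 1112/12.21 = 91.04 kJ/min.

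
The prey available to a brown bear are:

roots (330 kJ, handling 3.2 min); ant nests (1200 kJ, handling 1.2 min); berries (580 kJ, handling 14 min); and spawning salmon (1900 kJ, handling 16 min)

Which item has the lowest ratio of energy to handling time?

berries

In descending order of E/h:
ant nests: 1200/1.2 = 1e+03 kJ/min
spawning salmon: 1900/16 = 119 kJ/min
roots: 330/3.2 = 103 kJ/min
berries: 580/14 = 41.4 kJ/min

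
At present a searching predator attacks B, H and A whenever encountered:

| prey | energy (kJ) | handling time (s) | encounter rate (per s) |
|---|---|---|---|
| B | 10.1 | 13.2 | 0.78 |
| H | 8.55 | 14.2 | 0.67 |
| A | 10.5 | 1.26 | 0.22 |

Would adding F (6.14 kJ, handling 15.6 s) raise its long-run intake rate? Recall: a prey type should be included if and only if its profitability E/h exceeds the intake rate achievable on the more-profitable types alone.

No

Current rate: (0.78×10.1 + 0.67×8.55 + 0.22×10.5)/(1 + 0.78×13.2 + 0.67×14.2 + 0.22×1.26) = 0.7548 kJ/s.
F: E/h = 6.14/15.6 = 0.3936 kJ/s.
0.3936 < 0.7548, so adding F would lower the average — exclude it.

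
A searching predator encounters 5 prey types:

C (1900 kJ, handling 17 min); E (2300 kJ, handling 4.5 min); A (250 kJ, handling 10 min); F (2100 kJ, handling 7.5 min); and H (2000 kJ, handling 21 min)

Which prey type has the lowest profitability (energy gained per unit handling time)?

A

Profitability E/h (kJ/min): C = 1900/17 = 112, E = 2300/4.5 = 511, A = 250/10 = 25, F = 2100/7.5 = 280, H = 2000/21 = 95.2.
Ranked: E > F > C > H > A.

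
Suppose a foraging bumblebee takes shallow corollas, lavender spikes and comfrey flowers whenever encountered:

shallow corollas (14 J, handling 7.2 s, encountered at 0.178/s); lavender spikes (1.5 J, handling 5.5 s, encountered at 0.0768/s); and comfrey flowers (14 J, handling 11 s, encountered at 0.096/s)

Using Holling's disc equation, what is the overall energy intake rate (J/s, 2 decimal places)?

R = (0.178×14 + 0.0768×1.5 + 0.096×14) / (1 + 0.178×7.2 + 0.0768×5.5 + 0.096×11) = 3.951/3.76 = 1.051 J/s.

1.05 J/s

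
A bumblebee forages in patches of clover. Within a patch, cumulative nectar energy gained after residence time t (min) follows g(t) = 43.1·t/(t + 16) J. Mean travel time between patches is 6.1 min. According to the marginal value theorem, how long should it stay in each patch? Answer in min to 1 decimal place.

Optimal t* satisfies g'(t*) = g(t*)/(T + t*).
g'(t) = 43.1·16/(t + 16)². Setting 43.1·16/(t+16)² = 43.1t/[(t+16)(6.1+t)] gives 16(6.1+t) = t(t+16), so t² = 16×6.1 = 97.6.
t* = √97.6 = 9.879 min.

9.9 min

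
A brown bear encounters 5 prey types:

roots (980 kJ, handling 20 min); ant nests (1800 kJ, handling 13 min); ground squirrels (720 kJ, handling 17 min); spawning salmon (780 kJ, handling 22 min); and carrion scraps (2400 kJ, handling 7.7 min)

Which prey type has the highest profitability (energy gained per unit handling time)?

In descending order of E/h:
carrion scraps: 2400/7.7 = 312 kJ/min
ant nests: 1800/13 = 138 kJ/min
roots: 980/20 = 49 kJ/min
ground squirrels: 720/17 = 42.4 kJ/min
spawning salmon: 780/22 = 35.5 kJ/min

carrion scraps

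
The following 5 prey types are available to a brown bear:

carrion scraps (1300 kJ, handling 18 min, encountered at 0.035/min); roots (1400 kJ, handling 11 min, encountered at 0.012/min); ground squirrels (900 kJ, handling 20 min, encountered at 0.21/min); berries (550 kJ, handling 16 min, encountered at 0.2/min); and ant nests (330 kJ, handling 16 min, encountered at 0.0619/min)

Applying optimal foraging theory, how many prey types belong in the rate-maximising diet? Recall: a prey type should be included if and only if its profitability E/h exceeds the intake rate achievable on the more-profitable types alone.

3

Rank by E/h (kJ/min): roots 127, carrion scraps 72.2, ground squirrels 45, berries 34.4, ant nests 20.6. Include each in turn until the next type's E/h falls below the running intake rate.
Rate on top 1: 14.84. carrion scraps: 72.2 > 14.84 → include.
Rate on top 2: 35.36. ground squirrels: 45 > 35.36 → include.
Rate on top 3: 42.15. berries: 34.4 < 42.15 → exclude; stop.
Optimal diet: roots, carrion scraps, ground squirrels — 3 of 5 types.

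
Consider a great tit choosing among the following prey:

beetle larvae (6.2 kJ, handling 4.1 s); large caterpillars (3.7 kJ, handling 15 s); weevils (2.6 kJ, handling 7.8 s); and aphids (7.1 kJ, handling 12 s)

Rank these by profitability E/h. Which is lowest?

large caterpillars

Profitability E/h (kJ/s): beetle larvae = 6.2/4.1 = 1.51, large caterpillars = 3.7/15 = 0.247, weevils = 2.6/7.8 = 0.333, aphids = 7.1/12 = 0.592.
Ranked: beetle larvae > aphids > weevils > large caterpillars.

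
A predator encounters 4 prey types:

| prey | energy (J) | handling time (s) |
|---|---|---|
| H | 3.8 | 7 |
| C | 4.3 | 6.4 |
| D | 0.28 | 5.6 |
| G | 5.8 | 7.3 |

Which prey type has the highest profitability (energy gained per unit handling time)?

Profitability E/h (J/s): H = 3.8/7 = 0.543, C = 4.3/6.4 = 0.672, D = 0.28/5.6 = 0.05, G = 5.8/7.3 = 0.795.
Ranked: G > C > H > D.

G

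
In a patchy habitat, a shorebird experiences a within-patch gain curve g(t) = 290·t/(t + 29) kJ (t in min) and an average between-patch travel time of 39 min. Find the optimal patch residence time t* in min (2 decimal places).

33.63 min

Optimal t* satisfies g'(t*) = g(t*)/(T + t*).
g'(t) = 290·29/(t + 29)². Setting 290·29/(t+29)² = 290t/[(t+29)(39+t)] gives 29(39+t) = t(t+29), so t² = 29×39 = 1131.
t* = √1131 = 33.63 min.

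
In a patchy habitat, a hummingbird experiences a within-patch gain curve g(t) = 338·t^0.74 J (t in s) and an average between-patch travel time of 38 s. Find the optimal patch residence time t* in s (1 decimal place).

108.2 s

Maximise g(t)/(T+t): set derivative to zero → g'(t)(T+t) = g(t).
g'(t) = 0.74·338·t^-0.26. Setting 0.74·338·t^-0.26 = 338·t^0.74/(38+t) gives 0.74(38+t) = t, so 0.26·t = 0.74×38.
t* = 0.74×38/0.26 = 108.2 s.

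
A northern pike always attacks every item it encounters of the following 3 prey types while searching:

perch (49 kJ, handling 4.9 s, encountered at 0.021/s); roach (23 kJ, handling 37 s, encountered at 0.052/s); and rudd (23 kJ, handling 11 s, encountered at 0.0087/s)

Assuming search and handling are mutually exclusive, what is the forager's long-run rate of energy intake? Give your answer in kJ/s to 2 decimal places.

Energy encountered per unit search time: 0.021×49 + 0.052×23 + 0.0087×23 = 2.425 kJ/s.
Handling time per unit search time: 0.021×4.9 + 0.052×37 + 0.0087×11 = 2.123.
Rate = 2.425/(1 + 2.123) = 0.7766 kJ/s.

0.78 kJ/s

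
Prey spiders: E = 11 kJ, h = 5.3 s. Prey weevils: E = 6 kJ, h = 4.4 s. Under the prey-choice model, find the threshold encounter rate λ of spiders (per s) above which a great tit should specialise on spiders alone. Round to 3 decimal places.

Drop weevils once their profitability E₂/h₂ falls below the rate achievable on spiders alone: E₂/h₂ = λE₁/(1 + λh₁).
Solve for λ: λE₁h₂ = E₂(1 + λh₁) → λ(E₁h₂ − E₂h₁) = E₂ → λ = E₂/(E₁h₂ − E₂h₁).
λ = 6/(11×4.4 − 6×5.3) = 6/16.6 = 0.3614 per s.

0.361 per s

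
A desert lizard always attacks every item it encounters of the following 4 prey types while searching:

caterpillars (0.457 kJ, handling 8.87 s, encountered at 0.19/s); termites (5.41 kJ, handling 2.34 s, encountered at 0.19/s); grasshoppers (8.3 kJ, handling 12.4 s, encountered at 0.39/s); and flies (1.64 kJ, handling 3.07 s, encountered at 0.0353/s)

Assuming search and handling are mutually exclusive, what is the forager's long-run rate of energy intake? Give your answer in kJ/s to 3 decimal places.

R = Σλ_iE_i / (1 + Σλ_ih_i)
Numerator: 0.19×0.457 + 0.19×5.41 + 0.39×8.3 + 0.0353×1.64 = 4.41
Denominator: 1 + 0.19×8.87 + 0.19×2.34 + 0.39×12.4 + 0.0353×3.07 = 8.074
R = 4.41/8.074 = 0.5461 kJ/s

0.546 kJ/s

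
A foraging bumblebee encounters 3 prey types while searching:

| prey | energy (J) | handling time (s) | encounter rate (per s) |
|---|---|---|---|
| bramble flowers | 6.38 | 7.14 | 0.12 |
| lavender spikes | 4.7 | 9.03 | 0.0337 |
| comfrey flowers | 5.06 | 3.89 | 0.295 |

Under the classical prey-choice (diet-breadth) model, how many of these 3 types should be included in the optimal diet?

2

Rank by E/h (J/s): comfrey flowers 1.3, bramble flowers 0.894, lavender spikes 0.52. Include each in turn until the next type's E/h falls below the running intake rate.
Rate on top 1: 0.6951. bramble flowers: 0.894 > 0.6951 → include.
Rate on top 2: 0.7517. lavender spikes: 0.52 < 0.7517 → exclude; stop.
Optimal diet: comfrey flowers, bramble flowers — 2 of 3 types.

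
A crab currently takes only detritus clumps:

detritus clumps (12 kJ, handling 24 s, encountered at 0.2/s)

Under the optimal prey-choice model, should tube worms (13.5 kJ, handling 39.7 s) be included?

No

On detritus clumps alone, R = ΣλE/(1+Σλh) = 2.4/5.8 = 0.4138 kJ/s.
Profitability of tube worms: 13.5/39.7 = 0.3401 kJ/s.
Since 0.3401 < R, time spent handling tube worms is better spent searching.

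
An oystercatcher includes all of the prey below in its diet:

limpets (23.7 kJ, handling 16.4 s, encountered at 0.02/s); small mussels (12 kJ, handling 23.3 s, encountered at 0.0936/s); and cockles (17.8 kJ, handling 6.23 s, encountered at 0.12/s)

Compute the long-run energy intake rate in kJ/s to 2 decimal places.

0.88 kJ/s

Energy encountered per unit search time: 0.02×23.7 + 0.0936×12 + 0.12×17.8 = 3.733 kJ/s.
Handling time per unit search time: 0.02×16.4 + 0.0936×23.3 + 0.12×6.23 = 3.256.
Rate = 3.733/(1 + 3.256) = 0.8771 kJ/s.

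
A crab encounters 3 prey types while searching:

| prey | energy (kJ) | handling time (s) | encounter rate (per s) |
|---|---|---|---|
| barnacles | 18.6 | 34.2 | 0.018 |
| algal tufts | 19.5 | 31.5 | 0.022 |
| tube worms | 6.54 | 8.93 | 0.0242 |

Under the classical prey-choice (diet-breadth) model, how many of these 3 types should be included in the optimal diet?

E/h in descending order: tube worms 0.732, algal tufts 0.619, barnacles 0.544 kJ/s. The optimal diet is the largest prefix of this list for which every included type satisfies E_i/h_i > R on the types above it.
Rate on top 1: 0.1301. algal tufts: 0.619 > 0.1301 → include.
Rate on top 2: 0.3076. barnacles: 0.544 > 0.3076 → include.
Optimal diet: tube worms, algal tufts, barnacles — 3 of 3 types.

3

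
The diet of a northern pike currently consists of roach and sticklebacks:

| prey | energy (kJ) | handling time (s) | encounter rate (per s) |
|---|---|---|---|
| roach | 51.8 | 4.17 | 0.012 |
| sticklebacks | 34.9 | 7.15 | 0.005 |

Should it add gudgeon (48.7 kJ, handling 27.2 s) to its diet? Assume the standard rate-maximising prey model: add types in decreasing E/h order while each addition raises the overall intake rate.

Intake rate on the current diet: R = (0.012×51.8 + 0.005×34.9) / (1 + 0.012×4.17 + 0.005×7.15) = 0.7961/1.086 = 0.7332 kJ/s.
Profitability of gudgeon: 48.7/27.2 = 1.79 kJ/s.
Since 1.79 > R, including gudgeon increases the long-run rate.

Yes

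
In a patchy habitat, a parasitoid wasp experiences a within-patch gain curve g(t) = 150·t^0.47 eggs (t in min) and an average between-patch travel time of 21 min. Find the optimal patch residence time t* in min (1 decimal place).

18.6 min

Optimal t* satisfies g'(t*) = g(t*)/(T + t*).
g'(t) = 0.47·150·t^-0.53. Setting 0.47·150·t^-0.53 = 150·t^0.47/(21+t) gives 0.47(21+t) = t, so 0.53·t = 0.47×21.
t* = 0.47×21/0.53 = 18.62 min.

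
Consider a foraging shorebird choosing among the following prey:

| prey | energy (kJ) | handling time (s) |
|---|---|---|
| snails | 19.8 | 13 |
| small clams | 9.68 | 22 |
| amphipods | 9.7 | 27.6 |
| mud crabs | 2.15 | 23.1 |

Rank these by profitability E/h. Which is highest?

In descending order of E/h:
snails: 19.8/13 = 1.52 kJ/s
small clams: 9.68/22 = 0.44 kJ/s
amphipods: 9.7/27.6 = 0.351 kJ/s
mud crabs: 2.15/23.1 = 0.0931 kJ/s

snails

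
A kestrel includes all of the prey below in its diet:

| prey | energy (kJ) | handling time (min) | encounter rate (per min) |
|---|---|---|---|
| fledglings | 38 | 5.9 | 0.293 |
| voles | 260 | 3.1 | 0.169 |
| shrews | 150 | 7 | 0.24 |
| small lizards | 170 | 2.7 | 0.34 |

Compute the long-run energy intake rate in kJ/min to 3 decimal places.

25.446 kJ/min

Energy encountered per unit search time: 0.293×38 + 0.169×260 + 0.24×150 + 0.34×170 = 148.9 kJ/min.
Handling time per unit search time: 0.293×5.9 + 0.169×3.1 + 0.24×7 + 0.34×2.7 = 4.851.
Rate = 148.9/(1 + 4.851) = 25.45 kJ/min.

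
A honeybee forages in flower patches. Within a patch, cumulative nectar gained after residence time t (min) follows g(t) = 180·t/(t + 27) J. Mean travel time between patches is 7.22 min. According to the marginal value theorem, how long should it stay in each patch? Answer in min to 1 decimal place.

Optimal t* satisfies g'(t*) = g(t*)/(T + t*).
g'(t) = 180·27/(t + 27)². Setting 180·27/(t+27)² = 180t/[(t+27)(7.22+t)] gives 27(7.22+t) = t(t+27), so t² = 27×7.22 = 194.9.
t* = √194.9 = 13.96 min.

14.0 min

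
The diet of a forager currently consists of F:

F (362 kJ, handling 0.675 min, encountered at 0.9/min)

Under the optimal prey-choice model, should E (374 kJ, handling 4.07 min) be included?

Current rate: (0.9×362)/(1 + 0.9×0.675) = 202.7 kJ/min.
E: E/h = 374/4.07 = 91.89 kJ/min.
Since 91.89 < R, time spent handling E is better spent searching.

No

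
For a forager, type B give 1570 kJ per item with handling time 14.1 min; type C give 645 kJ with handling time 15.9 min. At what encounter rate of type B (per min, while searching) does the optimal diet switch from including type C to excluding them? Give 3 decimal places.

0.041 per min

Drop type C once their profitability E₂/h₂ falls below the rate achievable on type B alone: E₂/h₂ = λE₁/(1 + λh₁).
Solve for λ: λE₁h₂ = E₂(1 + λh₁) → λ(E₁h₂ − E₂h₁) = E₂ → λ = E₂/(E₁h₂ − E₂h₁).
λ = 645/(1570×15.9 − 645×14.1) = 645/1.587e+04 = 0.04065 per min.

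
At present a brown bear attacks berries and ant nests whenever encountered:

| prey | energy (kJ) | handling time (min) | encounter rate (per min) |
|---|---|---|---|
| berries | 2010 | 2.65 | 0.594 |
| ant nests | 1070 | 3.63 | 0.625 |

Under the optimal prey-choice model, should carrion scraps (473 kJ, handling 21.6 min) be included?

No

Current rate: (0.594×2010 + 0.625×1070)/(1 + 0.594×2.65 + 0.625×3.63) = 384.6 kJ/min.
Profitability of carrion scraps: 473/21.6 = 21.9 kJ/min.
Since 21.9 < R, time spent handling carrion scraps is better spent searching.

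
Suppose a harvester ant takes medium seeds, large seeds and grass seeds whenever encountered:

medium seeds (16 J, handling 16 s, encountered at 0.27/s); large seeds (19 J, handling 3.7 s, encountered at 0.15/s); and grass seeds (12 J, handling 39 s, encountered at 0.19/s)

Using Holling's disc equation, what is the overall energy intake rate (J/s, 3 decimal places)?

R = (0.27×16 + 0.15×19 + 0.19×12) / (1 + 0.27×16 + 0.15×3.7 + 0.19×39) = 9.45/13.29 = 0.7113 J/s.

0.711 J/s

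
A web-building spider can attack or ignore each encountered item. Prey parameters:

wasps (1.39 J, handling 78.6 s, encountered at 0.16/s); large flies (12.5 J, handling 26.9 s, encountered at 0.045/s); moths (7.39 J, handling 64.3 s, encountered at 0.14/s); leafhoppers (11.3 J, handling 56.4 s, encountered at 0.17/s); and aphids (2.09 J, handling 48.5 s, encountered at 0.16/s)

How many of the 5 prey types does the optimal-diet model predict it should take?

1

Rank by E/h (J/s): large flies 0.465, leafhoppers 0.2, moths 0.115, aphids 0.0431, wasps 0.0177. Include each in turn until the next type's E/h falls below the running intake rate.
Rate on top 1: 0.2545. leafhoppers: 0.2 < 0.2545 → exclude; stop.
Optimal diet: large flies — 1 of 5 types.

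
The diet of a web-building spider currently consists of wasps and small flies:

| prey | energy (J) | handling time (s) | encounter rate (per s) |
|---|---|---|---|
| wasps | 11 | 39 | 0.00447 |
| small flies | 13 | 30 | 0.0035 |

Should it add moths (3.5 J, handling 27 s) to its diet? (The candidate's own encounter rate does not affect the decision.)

Current rate: (0.00447×11 + 0.0035×13)/(1 + 0.00447×39 + 0.0035×30) = 0.074 J/s.
Profitability of moths: 3.5/27 = 0.1296 J/s.
0.1296 > 0.074, so adding moths raises the average — include it.

Yes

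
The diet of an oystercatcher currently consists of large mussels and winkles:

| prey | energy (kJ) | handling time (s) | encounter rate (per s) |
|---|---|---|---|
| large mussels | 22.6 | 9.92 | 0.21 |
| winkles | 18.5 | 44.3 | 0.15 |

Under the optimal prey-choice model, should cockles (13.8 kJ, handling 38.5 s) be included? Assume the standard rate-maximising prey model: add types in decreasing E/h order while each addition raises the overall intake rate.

No

Intake rate on the current diet: R = (0.21×22.6 + 0.15×18.5) / (1 + 0.21×9.92 + 0.15×44.3) = 7.521/9.728 = 0.7731 kJ/s.
cockles: E/h = 13.8/38.5 = 0.3584 kJ/s.
0.3584 < 0.7731, so adding cockles would lower the average — exclude it.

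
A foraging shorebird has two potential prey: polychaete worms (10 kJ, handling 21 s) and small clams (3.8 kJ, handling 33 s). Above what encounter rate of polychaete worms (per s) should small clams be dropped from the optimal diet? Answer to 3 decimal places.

Drop small clams once their profitability E₂/h₂ falls below the rate achievable on polychaete worms alone: E₂/h₂ = λE₁/(1 + λh₁).
Solve for λ: λE₁h₂ = E₂(1 + λh₁) → λ(E₁h₂ − E₂h₁) = E₂ → λ = E₂/(E₁h₂ − E₂h₁).
λ = 3.8/(10×33 − 3.8×21) = 3.8/250.2 = 0.01519 per s.

0.015 per s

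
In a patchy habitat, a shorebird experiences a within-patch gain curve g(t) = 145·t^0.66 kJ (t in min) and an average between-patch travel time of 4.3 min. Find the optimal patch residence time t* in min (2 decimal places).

Optimal t* satisfies g'(t*) = g(t*)/(T + t*).
g'(t) = 0.66·145·t^-0.34. Setting 0.66·145·t^-0.34 = 145·t^0.66/(4.3+t) gives 0.66(4.3+t) = t, so 0.34·t = 0.66×4.3.
t* = 0.66×4.3/0.34 = 8.347 min.

8.35 min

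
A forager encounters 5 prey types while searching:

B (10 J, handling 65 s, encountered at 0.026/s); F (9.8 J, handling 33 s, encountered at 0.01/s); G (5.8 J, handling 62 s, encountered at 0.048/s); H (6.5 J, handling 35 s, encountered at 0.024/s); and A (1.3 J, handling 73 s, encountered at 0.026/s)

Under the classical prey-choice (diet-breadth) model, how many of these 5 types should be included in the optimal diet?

Rank by E/h (J/s): F 0.297, H 0.186, B 0.154, G 0.0935, A 0.0178. Include each in turn until the next type's E/h falls below the running intake rate.
Rate on top 1: 0.07368. H: 0.186 > 0.07368 → include.
Rate on top 2: 0.1171. B: 0.154 > 0.1171 → include.
Rate on top 3: 0.1332. G: 0.0935 < 0.1332 → exclude; stop.
Optimal diet: F, H, B — 3 of 5 types.

3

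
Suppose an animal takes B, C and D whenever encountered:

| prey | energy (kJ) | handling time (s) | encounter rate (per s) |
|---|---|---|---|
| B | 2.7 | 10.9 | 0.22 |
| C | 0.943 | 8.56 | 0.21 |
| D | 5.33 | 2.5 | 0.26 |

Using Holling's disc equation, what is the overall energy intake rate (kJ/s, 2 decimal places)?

Energy encountered per unit search time: 0.22×2.7 + 0.21×0.943 + 0.26×5.33 = 2.178 kJ/s.
Handling time per unit search time: 0.22×10.9 + 0.21×8.56 + 0.26×2.5 = 4.846.
Rate = 2.178/(1 + 4.846) = 0.3726 kJ/s.

0.37 kJ/s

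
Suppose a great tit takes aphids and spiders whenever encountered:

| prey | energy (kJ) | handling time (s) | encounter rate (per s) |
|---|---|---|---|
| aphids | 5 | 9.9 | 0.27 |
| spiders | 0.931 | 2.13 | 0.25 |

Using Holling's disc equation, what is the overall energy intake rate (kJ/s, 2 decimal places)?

R = (0.27×5 + 0.25×0.931) / (1 + 0.27×9.9 + 0.25×2.13) = 1.583/4.206 = 0.3764 kJ/s.

0.38 kJ/s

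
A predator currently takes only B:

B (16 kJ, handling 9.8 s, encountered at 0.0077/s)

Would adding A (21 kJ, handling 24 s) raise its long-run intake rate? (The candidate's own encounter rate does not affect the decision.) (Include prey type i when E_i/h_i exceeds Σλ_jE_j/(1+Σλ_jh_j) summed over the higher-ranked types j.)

Current rate: (0.0077×16)/(1 + 0.0077×9.8) = 0.1146 kJ/s.
Profitability of A: 21/24 = 0.875 kJ/s.
0.875 > 0.1146, so adding A raises the average — include it.

Yes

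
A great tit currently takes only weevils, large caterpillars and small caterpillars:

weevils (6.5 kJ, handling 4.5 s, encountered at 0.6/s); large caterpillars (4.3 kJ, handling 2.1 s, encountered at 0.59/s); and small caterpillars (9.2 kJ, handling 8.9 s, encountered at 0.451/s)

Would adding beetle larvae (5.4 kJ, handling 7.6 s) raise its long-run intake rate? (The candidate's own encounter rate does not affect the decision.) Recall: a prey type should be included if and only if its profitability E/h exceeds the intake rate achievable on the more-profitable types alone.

Current rate: (0.6×6.5 + 0.59×4.3 + 0.451×9.2)/(1 + 0.6×4.5 + 0.59×2.1 + 0.451×8.9) = 1.182 kJ/s.
beetle larvae: E/h = 5.4/7.6 = 0.7105 kJ/s.
0.7105 < 1.182, so adding beetle larvae would lower the average — exclude it.

No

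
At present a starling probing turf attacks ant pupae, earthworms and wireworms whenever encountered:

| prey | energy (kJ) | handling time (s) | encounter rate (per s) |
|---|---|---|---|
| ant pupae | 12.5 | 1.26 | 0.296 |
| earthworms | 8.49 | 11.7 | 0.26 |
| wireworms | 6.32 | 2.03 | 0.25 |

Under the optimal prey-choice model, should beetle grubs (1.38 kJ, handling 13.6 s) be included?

On ant pupae, earthworms and wireworms alone, R = ΣλE/(1+Σλh) = 7.487/4.922 = 1.521 kJ/s.
beetle grubs: E/h = 1.38/13.6 = 0.1015 kJ/s.
Since 0.1015 < R, time spent handling beetle grubs is better spent searching.

No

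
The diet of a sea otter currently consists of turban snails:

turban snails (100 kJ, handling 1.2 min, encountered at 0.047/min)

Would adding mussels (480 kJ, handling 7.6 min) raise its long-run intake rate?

Yes

On turban snails alone, R = ΣλE/(1+Σλh) = 4.7/1.056 = 4.449 kJ/min.
Profitability of mussels: 480/7.6 = 63.16 kJ/min.
Since 63.16 > R, including mussels increases the long-run rate.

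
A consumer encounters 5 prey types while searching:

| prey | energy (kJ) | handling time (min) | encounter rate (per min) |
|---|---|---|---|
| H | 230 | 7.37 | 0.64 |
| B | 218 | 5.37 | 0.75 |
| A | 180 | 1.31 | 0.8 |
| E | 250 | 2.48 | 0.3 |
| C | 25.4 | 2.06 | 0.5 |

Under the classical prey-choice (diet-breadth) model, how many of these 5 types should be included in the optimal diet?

E/h in descending order: A 137, E 101, B 40.6, H 31.2, C 12.3 kJ/min. The optimal diet is the largest prefix of this list for which every included type satisfies E_i/h_i > R on the types above it.
Rate on top 1: 70.31. E: 101 > 70.31 → include.
Rate on top 2: 78.44. B: 40.6 < 78.44 → exclude; stop.
Optimal diet: A, E — 2 of 5 types.

2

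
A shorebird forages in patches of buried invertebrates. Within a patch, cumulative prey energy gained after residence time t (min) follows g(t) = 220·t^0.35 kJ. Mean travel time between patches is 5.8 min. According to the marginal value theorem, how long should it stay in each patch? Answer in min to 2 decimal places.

By the marginal value theorem, leave when the instantaneous gain rate g'(t) equals the habitat-wide average g(t)/(T + t).
g'(t) = 0.35·220·t^-0.65. Setting 0.35·220·t^-0.65 = 220·t^0.35/(5.8+t) gives 0.35(5.8+t) = t, so 0.65·t = 0.35×5.8.
t* = 0.35×5.8/0.65 = 3.123 min.

3.12 min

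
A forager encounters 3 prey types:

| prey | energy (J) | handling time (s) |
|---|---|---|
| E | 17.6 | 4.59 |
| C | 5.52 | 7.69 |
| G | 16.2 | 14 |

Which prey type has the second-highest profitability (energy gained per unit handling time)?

G

Profitability E/h (J/s): E = 17.6/4.59 = 3.83, C = 5.52/7.69 = 0.718, G = 16.2/14 = 1.16.
Ranked: E > G > C.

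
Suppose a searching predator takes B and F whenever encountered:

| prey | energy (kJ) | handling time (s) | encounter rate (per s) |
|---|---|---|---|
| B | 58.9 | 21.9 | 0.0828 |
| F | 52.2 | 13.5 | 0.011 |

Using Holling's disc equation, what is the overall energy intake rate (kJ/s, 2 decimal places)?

1.84 kJ/s

R = Σλ_iE_i / (1 + Σλ_ih_i)
Numerator: 0.0828×58.9 + 0.011×52.2 = 5.451
Denominator: 1 + 0.0828×21.9 + 0.011×13.5 = 2.962
R = 5.451/2.962 = 1.84 kJ/s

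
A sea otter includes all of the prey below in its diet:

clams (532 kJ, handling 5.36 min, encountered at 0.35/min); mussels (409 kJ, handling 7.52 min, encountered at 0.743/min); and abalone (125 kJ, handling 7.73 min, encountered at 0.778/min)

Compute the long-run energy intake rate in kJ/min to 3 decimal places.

Energy encountered per unit search time: 0.35×532 + 0.743×409 + 0.778×125 = 587.3 kJ/min.
Handling time per unit search time: 0.35×5.36 + 0.743×7.52 + 0.778×7.73 = 13.48.
Rate = 587.3/(1 + 13.48) = 40.57 kJ/min.

40.570 kJ/min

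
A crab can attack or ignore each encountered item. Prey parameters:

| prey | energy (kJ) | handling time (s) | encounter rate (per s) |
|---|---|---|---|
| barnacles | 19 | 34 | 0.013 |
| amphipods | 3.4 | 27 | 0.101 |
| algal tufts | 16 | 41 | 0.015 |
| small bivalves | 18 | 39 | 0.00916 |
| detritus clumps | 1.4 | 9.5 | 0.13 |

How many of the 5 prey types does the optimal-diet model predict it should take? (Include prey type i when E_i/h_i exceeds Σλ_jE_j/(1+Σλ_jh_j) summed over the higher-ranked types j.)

3

Profitabilities (E/h, kJ/s): barnacles 0.559, small bivalves 0.462, algal tufts 0.39, detritus clumps 0.147, amphipods 0.126. Add prey in this order while the next type's profitability exceeds the intake rate on those already taken.
Rate on top 1: 0.1713. small bivalves: 0.462 > 0.1713 → include.
Rate on top 2: 0.2289. algal tufts: 0.39 > 0.2289 → include.
Rate on top 3: 0.27. detritus clumps: 0.147 < 0.27 → exclude; stop.
Optimal diet: barnacles, small bivalves, algal tufts — 3 of 5 types.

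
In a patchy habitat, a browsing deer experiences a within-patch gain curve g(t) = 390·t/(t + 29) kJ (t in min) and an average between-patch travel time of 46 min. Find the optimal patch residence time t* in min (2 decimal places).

Maximise g(t)/(T+t): set derivative to zero → g'(t)(T+t) = g(t).
g'(t) = 390·29/(t + 29)². Setting 390·29/(t+29)² = 390t/[(t+29)(46+t)] gives 29(46+t) = t(t+29), so t² = 29×46 = 1334.
t* = √1334 = 36.52 min.

36.52 min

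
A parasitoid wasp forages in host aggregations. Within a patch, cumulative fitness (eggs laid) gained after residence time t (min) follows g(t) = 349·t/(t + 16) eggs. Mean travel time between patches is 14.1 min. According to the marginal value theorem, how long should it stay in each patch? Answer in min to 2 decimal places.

15.02 min

By the marginal value theorem, leave when the instantaneous gain rate g'(t) equals the habitat-wide average g(t)/(T + t).
g'(t) = 349·16/(t + 16)². Setting 349·16/(t+16)² = 349t/[(t+16)(14.1+t)] gives 16(14.1+t) = t(t+16), so t² = 16×14.1 = 225.6.
t* = √225.6 = 15.02 min.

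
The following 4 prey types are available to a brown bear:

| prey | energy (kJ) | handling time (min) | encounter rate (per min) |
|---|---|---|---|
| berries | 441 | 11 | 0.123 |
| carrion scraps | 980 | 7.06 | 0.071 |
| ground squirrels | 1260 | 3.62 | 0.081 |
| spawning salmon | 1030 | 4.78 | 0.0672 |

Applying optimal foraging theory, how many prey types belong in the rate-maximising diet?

3

E/h in descending order: ground squirrels 348, spawning salmon 215, carrion scraps 139, berries 40.1 kJ/min. The optimal diet is the largest prefix of this list for which every included type satisfies E_i/h_i > R on the types above it.
Rate on top 1: 78.92. spawning salmon: 215 > 78.92 → include.
Rate on top 2: 106.1. carrion scraps: 139 > 106.1 → include.
Rate on top 3: 113.8. berries: 40.1 < 113.8 → exclude; stop.
Optimal diet: ground squirrels, spawning salmon, carrion scraps — 3 of 4 types.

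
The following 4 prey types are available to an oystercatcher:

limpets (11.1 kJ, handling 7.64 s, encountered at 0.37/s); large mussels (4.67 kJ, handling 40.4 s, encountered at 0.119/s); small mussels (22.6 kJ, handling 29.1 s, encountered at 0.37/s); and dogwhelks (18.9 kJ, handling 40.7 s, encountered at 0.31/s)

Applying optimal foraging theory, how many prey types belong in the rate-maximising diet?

1

Profitabilities (E/h, kJ/s): limpets 1.45, small mussels 0.777, dogwhelks 0.464, large mussels 0.116. Add prey in this order while the next type's profitability exceeds the intake rate on those already taken.
Rate on top 1: 1.073. small mussels: 0.777 < 1.073 → exclude; stop.
Optimal diet: limpets — 1 of 4 types.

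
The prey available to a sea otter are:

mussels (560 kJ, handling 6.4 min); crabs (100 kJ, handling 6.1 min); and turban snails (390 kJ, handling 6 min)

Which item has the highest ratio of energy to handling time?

In descending order of E/h:
mussels: 560/6.4 = 87.5 kJ/min
turban snails: 390/6 = 65 kJ/min
crabs: 100/6.1 = 16.4 kJ/min

mussels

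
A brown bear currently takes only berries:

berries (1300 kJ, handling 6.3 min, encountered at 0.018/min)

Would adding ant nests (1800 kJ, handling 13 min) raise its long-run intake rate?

Yes

On berries alone, R = ΣλE/(1+Σλh) = 23.4/1.113 = 21.02 kJ/min.
ant nests: E/h = 1800/13 = 138.5 kJ/min.
138.5 > 21.02, so adding ant nests raises the average — include it.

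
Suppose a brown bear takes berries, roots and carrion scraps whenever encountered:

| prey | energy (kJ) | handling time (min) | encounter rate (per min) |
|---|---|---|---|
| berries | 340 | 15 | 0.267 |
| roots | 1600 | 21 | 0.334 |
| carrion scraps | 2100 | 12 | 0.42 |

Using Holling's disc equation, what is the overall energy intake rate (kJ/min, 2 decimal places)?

R = (0.267×340 + 0.334×1600 + 0.42×2100) / (1 + 0.267×15 + 0.334×21 + 0.42×12) = 1507/17.06 = 88.35 kJ/min.

88.35 kJ/min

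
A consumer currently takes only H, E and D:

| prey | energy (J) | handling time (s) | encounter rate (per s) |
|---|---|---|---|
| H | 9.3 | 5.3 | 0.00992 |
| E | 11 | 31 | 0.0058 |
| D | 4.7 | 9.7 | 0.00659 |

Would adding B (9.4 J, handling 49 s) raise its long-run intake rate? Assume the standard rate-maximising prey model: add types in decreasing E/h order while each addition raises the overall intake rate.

Yes

On H, E and D alone, R = ΣλE/(1+Σλh) = 0.187/1.296 = 0.1443 J/s.
Profitability of B: 9.4/49 = 0.1918 J/s.
Since 0.1918 > R, including B increases the long-run rate.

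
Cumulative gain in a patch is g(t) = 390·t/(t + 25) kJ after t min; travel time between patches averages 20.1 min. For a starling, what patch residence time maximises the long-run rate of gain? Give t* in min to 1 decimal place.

By the marginal value theorem, leave when the instantaneous gain rate g'(t) equals the habitat-wide average g(t)/(T + t).
g'(t) = 390·25/(t + 25)². Setting 390·25/(t+25)² = 390t/[(t+25)(20.1+t)] gives 25(20.1+t) = t(t+25), so t² = 25×20.1 = 502.5.
t* = √502.5 = 22.42 min.

22.4 min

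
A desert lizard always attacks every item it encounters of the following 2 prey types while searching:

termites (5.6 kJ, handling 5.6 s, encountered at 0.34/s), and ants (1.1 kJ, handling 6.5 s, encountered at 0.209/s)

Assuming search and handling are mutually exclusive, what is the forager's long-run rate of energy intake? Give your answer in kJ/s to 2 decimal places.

0.50 kJ/s

R = Σλ_iE_i / (1 + Σλ_ih_i)
Numerator: 0.34×5.6 + 0.209×1.1 = 2.134
Denominator: 1 + 0.34×5.6 + 0.209×6.5 = 4.263
R = 2.134/4.263 = 0.5006 kJ/s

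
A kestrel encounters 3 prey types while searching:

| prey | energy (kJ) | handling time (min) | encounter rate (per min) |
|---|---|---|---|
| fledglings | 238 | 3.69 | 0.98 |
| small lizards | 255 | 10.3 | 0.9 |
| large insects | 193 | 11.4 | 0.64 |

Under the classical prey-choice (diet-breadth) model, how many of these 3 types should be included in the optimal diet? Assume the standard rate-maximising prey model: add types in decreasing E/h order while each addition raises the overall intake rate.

1

Rank by E/h (kJ/min): fledglings 64.5, small lizards 24.8, large insects 16.9. Include each in turn until the next type's E/h falls below the running intake rate.
Rate on top 1: 50.53. small lizards: 24.8 < 50.53 → exclude; stop.
Optimal diet: fledglings — 1 of 3 types.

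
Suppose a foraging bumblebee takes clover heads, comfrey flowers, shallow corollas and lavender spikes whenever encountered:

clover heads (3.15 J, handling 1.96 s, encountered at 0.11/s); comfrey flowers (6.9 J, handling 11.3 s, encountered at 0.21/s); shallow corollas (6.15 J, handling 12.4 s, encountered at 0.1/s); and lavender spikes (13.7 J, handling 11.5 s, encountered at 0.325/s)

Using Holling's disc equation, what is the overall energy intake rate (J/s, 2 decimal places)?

0.80 J/s

R = (0.11×3.15 + 0.21×6.9 + 0.1×6.15 + 0.325×13.7) / (1 + 0.11×1.96 + 0.21×11.3 + 0.1×12.4 + 0.325×11.5) = 6.863/8.566 = 0.8012 J/s.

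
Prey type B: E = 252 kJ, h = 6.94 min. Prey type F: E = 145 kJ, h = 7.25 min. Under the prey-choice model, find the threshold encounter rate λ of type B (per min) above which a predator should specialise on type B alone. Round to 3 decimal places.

0.177 per min

The zero-one rule: include type F iff E₂/h₂ > λE₁/(1+λh₁). Equality gives the switch point.
λE₁h₂ = E₂ + λE₂h₁ ⇒ λ = E₂/(E₁h₂ − E₂h₁) = 145/(1827 − 1006) = 0.1767 per min.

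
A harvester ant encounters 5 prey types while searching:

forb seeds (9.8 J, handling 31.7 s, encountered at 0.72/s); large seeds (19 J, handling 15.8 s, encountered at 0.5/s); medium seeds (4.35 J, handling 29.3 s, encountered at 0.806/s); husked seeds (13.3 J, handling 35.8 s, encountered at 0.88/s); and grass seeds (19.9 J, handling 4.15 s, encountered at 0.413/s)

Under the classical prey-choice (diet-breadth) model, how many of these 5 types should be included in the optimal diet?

1

Profitabilities (E/h, J/s): grass seeds 4.8, large seeds 1.2, husked seeds 0.372, forb seeds 0.309, medium seeds 0.148. Add prey in this order while the next type's profitability exceeds the intake rate on those already taken.
Rate on top 1: 3.028. large seeds: 1.2 < 3.028 → exclude; stop.
Optimal diet: grass seeds — 1 of 5 types.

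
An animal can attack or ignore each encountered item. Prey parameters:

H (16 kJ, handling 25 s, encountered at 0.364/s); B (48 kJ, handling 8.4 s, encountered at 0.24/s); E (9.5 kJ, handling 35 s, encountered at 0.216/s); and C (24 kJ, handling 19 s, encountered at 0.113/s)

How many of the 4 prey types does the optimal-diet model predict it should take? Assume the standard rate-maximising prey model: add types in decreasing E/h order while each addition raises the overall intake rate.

E/h in descending order: B 5.71, C 1.26, H 0.64, E 0.271 kJ/s. The optimal diet is the largest prefix of this list for which every included type satisfies E_i/h_i > R on the types above it.
Rate on top 1: 3.82. C: 1.26 < 3.82 → exclude; stop.
Optimal diet: B — 1 of 4 types.

1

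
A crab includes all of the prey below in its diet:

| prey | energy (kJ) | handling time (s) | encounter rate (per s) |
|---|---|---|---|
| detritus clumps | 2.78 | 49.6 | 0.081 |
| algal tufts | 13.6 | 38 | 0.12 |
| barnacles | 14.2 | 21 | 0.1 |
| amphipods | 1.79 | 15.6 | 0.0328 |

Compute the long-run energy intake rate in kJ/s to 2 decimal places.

R = (0.081×2.78 + 0.12×13.6 + 0.1×14.2 + 0.0328×1.79) / (1 + 0.081×49.6 + 0.12×38 + 0.1×21 + 0.0328×15.6) = 3.336/12.19 = 0.2737 kJ/s.

0.27 kJ/s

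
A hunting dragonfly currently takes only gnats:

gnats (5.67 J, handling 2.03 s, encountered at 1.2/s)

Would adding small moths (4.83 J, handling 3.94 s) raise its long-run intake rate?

Intake rate on the current diet: R = (1.2×5.67) / (1 + 1.2×2.03) = 6.804/3.436 = 1.98 J/s.
Profitability of small moths: 4.83/3.94 = 1.226 J/s.
Since 1.226 < R, time spent handling small moths is better spent searching.

No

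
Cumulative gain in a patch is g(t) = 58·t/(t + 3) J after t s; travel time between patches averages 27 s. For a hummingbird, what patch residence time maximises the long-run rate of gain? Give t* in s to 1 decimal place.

9.0 s

Optimal t* satisfies g'(t*) = g(t*)/(T + t*).
g'(t) = 58·3/(t + 3)². Setting 58·3/(t+3)² = 58t/[(t+3)(27+t)] gives 3(27+t) = t(t+3), so t² = 3×27 = 81.
t* = √81 = 9 s.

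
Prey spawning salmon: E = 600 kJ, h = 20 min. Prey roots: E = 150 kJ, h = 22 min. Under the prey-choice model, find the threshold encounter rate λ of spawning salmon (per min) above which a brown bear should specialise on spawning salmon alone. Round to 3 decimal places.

0.015 per min

The zero-one rule: include roots iff E₂/h₂ > λE₁/(1+λh₁). Equality gives the switch point.
λE₁h₂ = E₂ + λE₂h₁ ⇒ λ = E₂/(E₁h₂ − E₂h₁) = 150/(1.32e+04 − 3000) = 0.01471 per min.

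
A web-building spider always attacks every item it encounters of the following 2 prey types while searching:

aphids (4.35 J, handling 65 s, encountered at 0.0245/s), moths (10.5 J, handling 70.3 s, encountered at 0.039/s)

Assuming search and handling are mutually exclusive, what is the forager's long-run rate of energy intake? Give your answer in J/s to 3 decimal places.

R = Σλ_iE_i / (1 + Σλ_ih_i)
Numerator: 0.0245×4.35 + 0.039×10.5 = 0.5161
Denominator: 1 + 0.0245×65 + 0.039×70.3 = 5.334
R = 0.5161/5.334 = 0.09675 J/s

0.097 J/s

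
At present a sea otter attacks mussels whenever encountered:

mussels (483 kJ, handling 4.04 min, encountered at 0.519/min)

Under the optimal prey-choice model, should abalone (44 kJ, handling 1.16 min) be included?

On mussels alone, R = ΣλE/(1+Σλh) = 250.7/3.097 = 80.95 kJ/min.
Profitability of abalone: 44/1.16 = 37.93 kJ/min.
37.93 < 80.95, so adding abalone would lower the average — exclude it.

No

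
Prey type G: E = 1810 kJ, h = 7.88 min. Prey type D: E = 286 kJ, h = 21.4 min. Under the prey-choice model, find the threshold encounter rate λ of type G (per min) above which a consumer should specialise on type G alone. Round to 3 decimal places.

0.008 per min

Drop type D once their profitability E₂/h₂ falls below the rate achievable on type G alone: E₂/h₂ = λE₁/(1 + λh₁).
Solve for λ: λE₁h₂ = E₂(1 + λh₁) → λ(E₁h₂ − E₂h₁) = E₂ → λ = E₂/(E₁h₂ − E₂h₁).
λ = 286/(1810×21.4 − 286×7.88) = 286/3.648e+04 = 0.00784 per min.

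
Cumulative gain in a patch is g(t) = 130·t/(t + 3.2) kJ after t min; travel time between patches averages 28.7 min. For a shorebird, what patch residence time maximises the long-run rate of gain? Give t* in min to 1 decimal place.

Optimal t* satisfies g'(t*) = g(t*)/(T + t*).
g'(t) = 130·3.2/(t + 3.2)². Setting 130·3.2/(t+3.2)² = 130t/[(t+3.2)(28.7+t)] gives 3.2(28.7+t) = t(t+3.2), so t² = 3.2×28.7 = 91.84.
t* = √91.84 = 9.583 min.

9.6 min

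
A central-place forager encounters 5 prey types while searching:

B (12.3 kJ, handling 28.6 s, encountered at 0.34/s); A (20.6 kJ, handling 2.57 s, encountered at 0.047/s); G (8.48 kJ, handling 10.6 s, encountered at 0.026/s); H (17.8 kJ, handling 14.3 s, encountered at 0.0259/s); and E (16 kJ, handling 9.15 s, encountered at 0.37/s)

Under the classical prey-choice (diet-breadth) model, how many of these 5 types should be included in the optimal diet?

Rank by E/h (kJ/s): A 8.02, E 1.75, H 1.24, G 0.8, B 0.43. Include each in turn until the next type's E/h falls below the running intake rate.
Rate on top 1: 0.8639. E: 1.75 > 0.8639 → include.
Rate on top 2: 1.529. H: 1.24 < 1.529 → exclude; stop.
Optimal diet: A, E — 2 of 5 types.

2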